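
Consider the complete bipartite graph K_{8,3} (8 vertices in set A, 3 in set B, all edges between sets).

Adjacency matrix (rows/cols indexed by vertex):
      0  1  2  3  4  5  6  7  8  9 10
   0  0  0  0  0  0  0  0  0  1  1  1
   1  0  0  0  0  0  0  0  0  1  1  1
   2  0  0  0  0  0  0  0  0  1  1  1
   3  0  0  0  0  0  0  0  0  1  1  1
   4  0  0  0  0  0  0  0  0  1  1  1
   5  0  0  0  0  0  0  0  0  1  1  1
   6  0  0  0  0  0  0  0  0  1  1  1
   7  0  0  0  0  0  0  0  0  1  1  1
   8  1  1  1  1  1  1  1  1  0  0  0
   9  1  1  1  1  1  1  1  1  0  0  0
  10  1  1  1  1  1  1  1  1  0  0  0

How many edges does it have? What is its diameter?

K_{8,3} has 8 * 3 = 24 edges.
Any vertex reaches any opposite-side vertex in 1 step; same-side vertices reach in 2 steps via any opposite-side vertex.
Diameter = 2.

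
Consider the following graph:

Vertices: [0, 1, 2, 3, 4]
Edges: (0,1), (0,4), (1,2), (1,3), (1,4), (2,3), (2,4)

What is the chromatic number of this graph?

The graph has a maximum clique of size 3 (lower bound on chromatic number).
A valid 3-coloring: {0: 1, 1: 0, 2: 1, 3: 2, 4: 2}.
Chromatic number = 3.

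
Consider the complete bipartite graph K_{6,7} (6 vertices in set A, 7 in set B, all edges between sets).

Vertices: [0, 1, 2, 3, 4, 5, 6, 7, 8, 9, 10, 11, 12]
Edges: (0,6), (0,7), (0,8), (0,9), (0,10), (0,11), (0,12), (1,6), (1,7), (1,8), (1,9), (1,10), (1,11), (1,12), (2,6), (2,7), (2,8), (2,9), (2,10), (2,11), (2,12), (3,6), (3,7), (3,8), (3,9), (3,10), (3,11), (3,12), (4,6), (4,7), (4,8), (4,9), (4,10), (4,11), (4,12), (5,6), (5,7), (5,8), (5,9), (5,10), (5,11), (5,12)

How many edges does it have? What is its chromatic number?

K_{6,7} has 6 * 7 = 42 edges.
Bipartite graphs have chromatic number 2 (color each partition differently).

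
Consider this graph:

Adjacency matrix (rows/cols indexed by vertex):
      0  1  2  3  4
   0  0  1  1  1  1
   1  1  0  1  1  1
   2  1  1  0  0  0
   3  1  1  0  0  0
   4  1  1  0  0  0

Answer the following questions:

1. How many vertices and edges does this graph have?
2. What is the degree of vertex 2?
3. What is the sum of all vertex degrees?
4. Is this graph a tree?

Count: 5 vertices, 7 edges.
Vertex 2 has neighbors [0, 1], degree = 2.
Handshaking lemma: 2 * 7 = 14.
A tree on 5 vertices has 4 edges. This graph has 7 edges (3 extra). Not a tree.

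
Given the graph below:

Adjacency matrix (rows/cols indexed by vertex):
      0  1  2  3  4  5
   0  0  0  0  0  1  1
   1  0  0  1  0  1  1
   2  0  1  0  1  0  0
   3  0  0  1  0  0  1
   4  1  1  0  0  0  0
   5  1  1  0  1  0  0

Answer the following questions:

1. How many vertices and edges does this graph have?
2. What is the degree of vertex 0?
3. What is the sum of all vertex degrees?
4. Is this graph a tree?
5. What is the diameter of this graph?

Count: 6 vertices, 7 edges.
Vertex 0 has neighbors [4, 5], degree = 2.
Handshaking lemma: 2 * 7 = 14.
A tree on 6 vertices has 5 edges. This graph has 7 edges (2 extra). Not a tree.
Diameter (longest shortest path) = 3.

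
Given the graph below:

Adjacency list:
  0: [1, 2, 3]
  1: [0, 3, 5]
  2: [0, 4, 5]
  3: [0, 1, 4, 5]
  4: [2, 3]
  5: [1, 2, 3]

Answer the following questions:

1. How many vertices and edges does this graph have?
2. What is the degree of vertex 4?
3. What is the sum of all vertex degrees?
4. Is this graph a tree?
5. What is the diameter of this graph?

Count: 6 vertices, 9 edges.
Vertex 4 has neighbors [2, 3], degree = 2.
Handshaking lemma: 2 * 9 = 18.
A tree on 6 vertices has 5 edges. This graph has 9 edges (4 extra). Not a tree.
Diameter (longest shortest path) = 2.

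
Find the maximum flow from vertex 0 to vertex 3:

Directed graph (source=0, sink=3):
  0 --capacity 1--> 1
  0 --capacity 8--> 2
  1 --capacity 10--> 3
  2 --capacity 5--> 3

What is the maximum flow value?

Computing max flow:
  Flow on (0->1): 1/1
  Flow on (0->2): 5/8
  Flow on (1->3): 1/10
  Flow on (2->3): 5/5
Maximum flow = 6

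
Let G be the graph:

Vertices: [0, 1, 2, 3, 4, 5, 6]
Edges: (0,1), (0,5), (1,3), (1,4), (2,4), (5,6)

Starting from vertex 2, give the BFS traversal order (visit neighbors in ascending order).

BFS from vertex 2 (neighbors processed in ascending order):
Visit order: 2, 4, 1, 0, 3, 5, 6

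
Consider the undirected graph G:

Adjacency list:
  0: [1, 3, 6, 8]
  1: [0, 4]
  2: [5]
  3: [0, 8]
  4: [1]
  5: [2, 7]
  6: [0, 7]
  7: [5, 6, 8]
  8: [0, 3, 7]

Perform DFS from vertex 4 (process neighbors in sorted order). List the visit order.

DFS from vertex 4 (neighbors processed in ascending order):
Visit order: 4, 1, 0, 3, 8, 7, 5, 2, 6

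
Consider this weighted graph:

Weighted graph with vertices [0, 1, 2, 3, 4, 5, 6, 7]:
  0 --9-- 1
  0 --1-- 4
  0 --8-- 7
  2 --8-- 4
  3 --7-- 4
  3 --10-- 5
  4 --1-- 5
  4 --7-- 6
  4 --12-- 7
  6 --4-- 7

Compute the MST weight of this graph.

Applying Kruskal's algorithm (sort edges by weight, add if no cycle):
  Add (0,4) w=1
  Add (4,5) w=1
  Add (6,7) w=4
  Add (3,4) w=7
  Add (4,6) w=7
  Skip (0,7) w=8 (creates cycle)
  Add (2,4) w=8
  Add (0,1) w=9
  Skip (3,5) w=10 (creates cycle)
  Skip (4,7) w=12 (creates cycle)
MST weight = 37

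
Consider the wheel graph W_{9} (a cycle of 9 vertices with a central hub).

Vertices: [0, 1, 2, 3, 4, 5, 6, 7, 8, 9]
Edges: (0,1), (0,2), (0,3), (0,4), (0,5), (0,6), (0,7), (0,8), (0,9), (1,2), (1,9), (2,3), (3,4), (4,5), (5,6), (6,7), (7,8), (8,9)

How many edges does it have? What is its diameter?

Wheel graph W_{9}: 9 cycle edges + 9 spoke edges = 18 edges.
The hub is distance 1 from all cycle vertices. Max distance between cycle vertices through hub is 2.
Diameter = 2.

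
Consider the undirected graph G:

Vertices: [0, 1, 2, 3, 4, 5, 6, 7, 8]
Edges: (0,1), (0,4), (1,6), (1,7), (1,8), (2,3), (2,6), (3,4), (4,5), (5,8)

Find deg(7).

Vertex 7 has neighbors [1], so deg(7) = 1.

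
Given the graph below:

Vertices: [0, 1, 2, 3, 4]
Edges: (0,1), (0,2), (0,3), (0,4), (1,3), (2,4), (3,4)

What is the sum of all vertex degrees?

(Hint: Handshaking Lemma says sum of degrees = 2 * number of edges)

Count edges: 7 edges.
By Handshaking Lemma: sum of degrees = 2 * 7 = 14.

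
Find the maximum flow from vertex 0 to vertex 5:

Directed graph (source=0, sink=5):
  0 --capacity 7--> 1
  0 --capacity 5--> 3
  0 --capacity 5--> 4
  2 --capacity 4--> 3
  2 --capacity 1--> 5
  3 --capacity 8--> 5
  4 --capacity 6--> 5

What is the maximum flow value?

Computing max flow:
  Flow on (0->3): 5/5
  Flow on (0->4): 5/5
  Flow on (3->5): 5/8
  Flow on (4->5): 5/6
Maximum flow = 10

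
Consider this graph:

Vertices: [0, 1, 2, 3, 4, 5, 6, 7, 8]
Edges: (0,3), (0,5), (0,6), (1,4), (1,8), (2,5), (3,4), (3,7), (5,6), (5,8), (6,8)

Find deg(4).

Vertex 4 has neighbors [1, 3], so deg(4) = 2.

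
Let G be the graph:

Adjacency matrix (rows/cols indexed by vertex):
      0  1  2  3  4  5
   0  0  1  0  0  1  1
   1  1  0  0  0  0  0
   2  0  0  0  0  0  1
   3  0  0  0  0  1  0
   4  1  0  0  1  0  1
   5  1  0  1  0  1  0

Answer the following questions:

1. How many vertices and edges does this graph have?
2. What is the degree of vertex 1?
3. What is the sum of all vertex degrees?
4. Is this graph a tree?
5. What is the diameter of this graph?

Count: 6 vertices, 6 edges.
Vertex 1 has neighbors [0], degree = 1.
Handshaking lemma: 2 * 6 = 12.
A tree on 6 vertices has 5 edges. This graph has 6 edges (1 extra). Not a tree.
Diameter (longest shortest path) = 3.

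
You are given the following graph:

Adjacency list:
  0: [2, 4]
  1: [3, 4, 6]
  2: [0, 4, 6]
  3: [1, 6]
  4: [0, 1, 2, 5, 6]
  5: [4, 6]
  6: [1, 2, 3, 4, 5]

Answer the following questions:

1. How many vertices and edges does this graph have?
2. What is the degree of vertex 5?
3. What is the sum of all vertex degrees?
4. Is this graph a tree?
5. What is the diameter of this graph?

Count: 7 vertices, 11 edges.
Vertex 5 has neighbors [4, 6], degree = 2.
Handshaking lemma: 2 * 11 = 22.
A tree on 7 vertices has 6 edges. This graph has 11 edges (5 extra). Not a tree.
Diameter (longest shortest path) = 3.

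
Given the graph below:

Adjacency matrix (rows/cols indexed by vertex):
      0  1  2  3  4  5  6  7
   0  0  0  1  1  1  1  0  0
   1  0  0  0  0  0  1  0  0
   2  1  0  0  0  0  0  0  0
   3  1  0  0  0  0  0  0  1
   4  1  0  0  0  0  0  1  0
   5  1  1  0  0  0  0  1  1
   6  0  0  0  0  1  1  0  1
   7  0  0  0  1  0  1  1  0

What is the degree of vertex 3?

Vertex 3 has neighbors [0, 7], so deg(3) = 2.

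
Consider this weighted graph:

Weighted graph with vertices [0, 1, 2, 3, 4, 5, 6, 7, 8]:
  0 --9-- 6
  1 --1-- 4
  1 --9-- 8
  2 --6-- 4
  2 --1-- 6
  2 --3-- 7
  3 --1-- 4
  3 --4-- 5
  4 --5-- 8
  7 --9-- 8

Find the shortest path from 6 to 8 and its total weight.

Using Dijkstra's algorithm from vertex 6:
Shortest path: 6 -> 2 -> 4 -> 8
Total weight: 1 + 6 + 5 = 12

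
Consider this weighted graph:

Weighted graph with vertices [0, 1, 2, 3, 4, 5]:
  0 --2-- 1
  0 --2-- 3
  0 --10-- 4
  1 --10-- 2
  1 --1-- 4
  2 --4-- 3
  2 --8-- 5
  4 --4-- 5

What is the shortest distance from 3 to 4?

Using Dijkstra's algorithm from vertex 3:
Shortest path: 3 -> 0 -> 1 -> 4
Total weight: 2 + 2 + 1 = 5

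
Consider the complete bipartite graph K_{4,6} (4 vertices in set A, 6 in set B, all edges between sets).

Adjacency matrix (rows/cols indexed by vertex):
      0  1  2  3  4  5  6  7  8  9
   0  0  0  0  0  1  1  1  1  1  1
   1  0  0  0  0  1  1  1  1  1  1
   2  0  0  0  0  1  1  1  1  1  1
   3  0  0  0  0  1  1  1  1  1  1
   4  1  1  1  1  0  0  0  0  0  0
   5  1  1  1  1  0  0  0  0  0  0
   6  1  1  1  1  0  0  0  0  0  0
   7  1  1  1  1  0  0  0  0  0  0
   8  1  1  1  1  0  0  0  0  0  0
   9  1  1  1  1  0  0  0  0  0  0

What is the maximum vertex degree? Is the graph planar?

Set-A vertices have degree 6; set-B vertices have degree 4. Maximum degree = max(4,6) = 6.
K_{4,6} contains K_{3,3} as a subgraph (since both sides have >= 3 vertices); by Kuratowski's theorem it is not planar.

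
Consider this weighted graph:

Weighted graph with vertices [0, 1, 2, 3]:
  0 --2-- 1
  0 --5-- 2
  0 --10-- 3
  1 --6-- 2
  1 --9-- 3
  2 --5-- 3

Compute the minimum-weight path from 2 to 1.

Using Dijkstra's algorithm from vertex 2:
Shortest path: 2 -> 1
Total weight: 6 = 6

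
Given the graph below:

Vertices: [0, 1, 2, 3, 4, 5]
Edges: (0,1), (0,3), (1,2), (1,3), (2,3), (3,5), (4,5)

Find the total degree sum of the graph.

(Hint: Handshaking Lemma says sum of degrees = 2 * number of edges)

Count edges: 7 edges.
By Handshaking Lemma: sum of degrees = 2 * 7 = 14.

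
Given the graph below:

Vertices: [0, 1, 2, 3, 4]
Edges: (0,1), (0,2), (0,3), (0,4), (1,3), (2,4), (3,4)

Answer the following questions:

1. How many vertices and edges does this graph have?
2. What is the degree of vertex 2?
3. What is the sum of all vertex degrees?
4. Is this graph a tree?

Count: 5 vertices, 7 edges.
Vertex 2 has neighbors [0, 4], degree = 2.
Handshaking lemma: 2 * 7 = 14.
A tree on 5 vertices has 4 edges. This graph has 7 edges (3 extra). Not a tree.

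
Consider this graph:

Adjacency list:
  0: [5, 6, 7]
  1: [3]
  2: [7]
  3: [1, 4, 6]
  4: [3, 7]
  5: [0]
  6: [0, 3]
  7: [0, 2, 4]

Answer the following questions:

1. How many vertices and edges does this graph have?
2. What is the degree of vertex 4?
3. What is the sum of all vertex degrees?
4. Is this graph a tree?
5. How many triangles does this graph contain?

Count: 8 vertices, 8 edges.
Vertex 4 has neighbors [3, 7], degree = 2.
Handshaking lemma: 2 * 8 = 16.
A tree on 8 vertices has 7 edges. This graph has 8 edges (1 extra). Not a tree.
Number of triangles = 0.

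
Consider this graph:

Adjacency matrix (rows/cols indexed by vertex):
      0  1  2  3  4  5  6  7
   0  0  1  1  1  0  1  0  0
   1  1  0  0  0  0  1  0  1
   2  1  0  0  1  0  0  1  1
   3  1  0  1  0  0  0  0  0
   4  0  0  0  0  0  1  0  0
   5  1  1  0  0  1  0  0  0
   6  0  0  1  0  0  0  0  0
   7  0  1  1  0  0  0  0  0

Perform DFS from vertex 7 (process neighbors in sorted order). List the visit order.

DFS from vertex 7 (neighbors processed in ascending order):
Visit order: 7, 1, 0, 2, 3, 6, 5, 4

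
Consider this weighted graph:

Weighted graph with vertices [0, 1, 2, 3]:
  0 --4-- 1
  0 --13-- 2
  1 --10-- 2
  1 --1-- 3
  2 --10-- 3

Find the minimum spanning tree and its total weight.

Applying Kruskal's algorithm (sort edges by weight, add if no cycle):
  Add (1,3) w=1
  Add (0,1) w=4
  Add (1,2) w=10
  Skip (2,3) w=10 (creates cycle)
  Skip (0,2) w=13 (creates cycle)
MST weight = 15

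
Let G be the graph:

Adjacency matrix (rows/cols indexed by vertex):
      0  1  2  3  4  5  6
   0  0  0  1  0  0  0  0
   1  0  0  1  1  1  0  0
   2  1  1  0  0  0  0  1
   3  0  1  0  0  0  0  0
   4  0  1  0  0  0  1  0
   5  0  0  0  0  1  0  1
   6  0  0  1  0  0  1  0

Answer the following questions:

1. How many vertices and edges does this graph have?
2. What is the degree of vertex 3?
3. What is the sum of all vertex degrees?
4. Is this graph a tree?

Count: 7 vertices, 7 edges.
Vertex 3 has neighbors [1], degree = 1.
Handshaking lemma: 2 * 7 = 14.
A tree on 7 vertices has 6 edges. This graph has 7 edges (1 extra). Not a tree.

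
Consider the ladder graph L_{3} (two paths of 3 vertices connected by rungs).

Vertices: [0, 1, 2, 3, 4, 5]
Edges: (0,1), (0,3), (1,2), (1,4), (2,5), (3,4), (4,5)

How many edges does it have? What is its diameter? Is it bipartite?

Ladder graph L_{3}: 3 rungs + 2 * (3-1) path edges = 3 + 4 = 7 edges.
Diameter = 3.
Ladder graphs are bipartite (alternating coloring along each path).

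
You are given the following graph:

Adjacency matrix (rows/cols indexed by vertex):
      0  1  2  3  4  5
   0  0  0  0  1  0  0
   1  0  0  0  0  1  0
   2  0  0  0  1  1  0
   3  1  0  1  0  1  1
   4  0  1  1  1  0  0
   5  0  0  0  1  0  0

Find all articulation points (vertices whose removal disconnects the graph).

An articulation point is a vertex whose removal disconnects the graph.
Articulation points: [3, 4]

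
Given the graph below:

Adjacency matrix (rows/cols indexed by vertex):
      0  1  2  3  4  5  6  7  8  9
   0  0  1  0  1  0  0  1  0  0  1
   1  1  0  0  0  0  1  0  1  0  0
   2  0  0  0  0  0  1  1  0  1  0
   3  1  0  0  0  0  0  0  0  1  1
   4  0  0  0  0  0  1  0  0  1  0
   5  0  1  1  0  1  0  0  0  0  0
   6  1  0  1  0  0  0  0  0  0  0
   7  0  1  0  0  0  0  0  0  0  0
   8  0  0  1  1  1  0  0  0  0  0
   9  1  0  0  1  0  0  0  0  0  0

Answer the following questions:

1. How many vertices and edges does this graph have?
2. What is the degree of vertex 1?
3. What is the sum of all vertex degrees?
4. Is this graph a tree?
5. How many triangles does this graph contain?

Count: 10 vertices, 13 edges.
Vertex 1 has neighbors [0, 5, 7], degree = 3.
Handshaking lemma: 2 * 13 = 26.
A tree on 10 vertices has 9 edges. This graph has 13 edges (4 extra). Not a tree.
Number of triangles = 1.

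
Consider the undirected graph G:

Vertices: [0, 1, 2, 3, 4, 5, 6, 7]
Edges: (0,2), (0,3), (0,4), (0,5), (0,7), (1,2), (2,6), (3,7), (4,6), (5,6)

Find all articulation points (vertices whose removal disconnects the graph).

An articulation point is a vertex whose removal disconnects the graph.
Articulation points: [0, 2]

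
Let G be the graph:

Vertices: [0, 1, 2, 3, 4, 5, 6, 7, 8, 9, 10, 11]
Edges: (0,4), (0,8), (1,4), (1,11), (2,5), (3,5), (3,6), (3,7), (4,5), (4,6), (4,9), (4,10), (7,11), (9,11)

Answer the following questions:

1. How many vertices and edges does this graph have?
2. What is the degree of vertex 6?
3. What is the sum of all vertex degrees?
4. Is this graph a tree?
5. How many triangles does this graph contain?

Count: 12 vertices, 14 edges.
Vertex 6 has neighbors [3, 4], degree = 2.
Handshaking lemma: 2 * 14 = 28.
A tree on 12 vertices has 11 edges. This graph has 14 edges (3 extra). Not a tree.
Number of triangles = 0.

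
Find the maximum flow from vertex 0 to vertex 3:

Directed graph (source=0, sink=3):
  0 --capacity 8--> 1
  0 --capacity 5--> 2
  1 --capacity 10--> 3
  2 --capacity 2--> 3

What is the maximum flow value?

Computing max flow:
  Flow on (0->1): 8/8
  Flow on (0->2): 2/5
  Flow on (1->3): 8/10
  Flow on (2->3): 2/2
Maximum flow = 10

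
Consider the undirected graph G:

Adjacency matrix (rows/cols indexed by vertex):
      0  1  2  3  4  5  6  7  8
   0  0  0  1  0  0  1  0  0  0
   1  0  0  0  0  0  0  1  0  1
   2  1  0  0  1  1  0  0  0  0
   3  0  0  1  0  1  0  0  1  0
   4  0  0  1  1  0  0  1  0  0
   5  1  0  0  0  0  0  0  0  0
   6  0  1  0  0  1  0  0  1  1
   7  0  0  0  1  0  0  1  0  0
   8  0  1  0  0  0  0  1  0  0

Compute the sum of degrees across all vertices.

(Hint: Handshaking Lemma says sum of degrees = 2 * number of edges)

Count edges: 11 edges.
By Handshaking Lemma: sum of degrees = 2 * 11 = 22.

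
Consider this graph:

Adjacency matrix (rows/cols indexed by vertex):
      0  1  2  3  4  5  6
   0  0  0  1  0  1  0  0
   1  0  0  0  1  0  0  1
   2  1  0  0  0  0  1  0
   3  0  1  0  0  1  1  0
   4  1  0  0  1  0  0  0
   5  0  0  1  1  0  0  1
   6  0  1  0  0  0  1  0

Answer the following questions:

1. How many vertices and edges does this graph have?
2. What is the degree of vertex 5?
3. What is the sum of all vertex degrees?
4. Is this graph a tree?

Count: 7 vertices, 8 edges.
Vertex 5 has neighbors [2, 3, 6], degree = 3.
Handshaking lemma: 2 * 8 = 16.
A tree on 7 vertices has 6 edges. This graph has 8 edges (2 extra). Not a tree.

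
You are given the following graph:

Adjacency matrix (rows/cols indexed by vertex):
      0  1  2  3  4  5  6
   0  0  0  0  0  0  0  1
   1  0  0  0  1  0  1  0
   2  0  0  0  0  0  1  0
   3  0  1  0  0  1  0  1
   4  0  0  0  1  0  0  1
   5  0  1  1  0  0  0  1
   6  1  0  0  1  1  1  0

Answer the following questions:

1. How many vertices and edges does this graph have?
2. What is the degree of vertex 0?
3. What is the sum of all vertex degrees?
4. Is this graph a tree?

Count: 7 vertices, 8 edges.
Vertex 0 has neighbors [6], degree = 1.
Handshaking lemma: 2 * 8 = 16.
A tree on 7 vertices has 6 edges. This graph has 8 edges (2 extra). Not a tree.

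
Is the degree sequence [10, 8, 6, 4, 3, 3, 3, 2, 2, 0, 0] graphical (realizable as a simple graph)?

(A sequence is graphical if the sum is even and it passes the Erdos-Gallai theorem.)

Sum of degrees = 41. Sum is odd, so the sequence is NOT graphical.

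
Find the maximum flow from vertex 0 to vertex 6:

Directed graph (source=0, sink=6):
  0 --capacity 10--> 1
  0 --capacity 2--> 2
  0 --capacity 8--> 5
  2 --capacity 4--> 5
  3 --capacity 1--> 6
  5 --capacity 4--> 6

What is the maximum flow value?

Computing max flow:
  Flow on (0->5): 4/8
  Flow on (5->6): 4/4
Maximum flow = 4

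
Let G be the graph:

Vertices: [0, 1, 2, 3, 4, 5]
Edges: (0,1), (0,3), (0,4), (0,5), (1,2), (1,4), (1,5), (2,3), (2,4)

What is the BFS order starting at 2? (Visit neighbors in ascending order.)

BFS from vertex 2 (neighbors processed in ascending order):
Visit order: 2, 1, 3, 4, 0, 5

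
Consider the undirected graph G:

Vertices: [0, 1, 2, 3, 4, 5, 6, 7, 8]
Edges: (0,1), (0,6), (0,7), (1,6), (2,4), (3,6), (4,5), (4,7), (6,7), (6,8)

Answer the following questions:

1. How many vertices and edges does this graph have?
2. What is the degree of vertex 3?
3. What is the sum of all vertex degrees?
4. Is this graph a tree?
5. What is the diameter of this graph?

Count: 9 vertices, 10 edges.
Vertex 3 has neighbors [6], degree = 1.
Handshaking lemma: 2 * 10 = 20.
A tree on 9 vertices has 8 edges. This graph has 10 edges (2 extra). Not a tree.
Diameter (longest shortest path) = 4.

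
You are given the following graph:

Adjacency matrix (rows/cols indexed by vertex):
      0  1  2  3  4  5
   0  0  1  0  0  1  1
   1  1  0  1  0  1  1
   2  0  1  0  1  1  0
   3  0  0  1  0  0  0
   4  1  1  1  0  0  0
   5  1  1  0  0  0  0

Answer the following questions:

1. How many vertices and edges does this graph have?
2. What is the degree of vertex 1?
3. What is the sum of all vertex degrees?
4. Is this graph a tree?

Count: 6 vertices, 8 edges.
Vertex 1 has neighbors [0, 2, 4, 5], degree = 4.
Handshaking lemma: 2 * 8 = 16.
A tree on 6 vertices has 5 edges. This graph has 8 edges (3 extra). Not a tree.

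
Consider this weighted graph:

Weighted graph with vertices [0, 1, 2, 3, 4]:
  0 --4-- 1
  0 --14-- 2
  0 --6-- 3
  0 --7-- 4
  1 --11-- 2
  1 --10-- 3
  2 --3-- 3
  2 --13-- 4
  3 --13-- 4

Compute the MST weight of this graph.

Applying Kruskal's algorithm (sort edges by weight, add if no cycle):
  Add (2,3) w=3
  Add (0,1) w=4
  Add (0,3) w=6
  Add (0,4) w=7
  Skip (1,3) w=10 (creates cycle)
  Skip (1,2) w=11 (creates cycle)
  Skip (2,4) w=13 (creates cycle)
  Skip (3,4) w=13 (creates cycle)
  Skip (0,2) w=14 (creates cycle)
MST weight = 20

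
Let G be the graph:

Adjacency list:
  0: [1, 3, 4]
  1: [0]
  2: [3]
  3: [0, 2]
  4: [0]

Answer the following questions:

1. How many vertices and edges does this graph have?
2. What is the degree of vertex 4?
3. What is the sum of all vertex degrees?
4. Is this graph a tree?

Count: 5 vertices, 4 edges.
Vertex 4 has neighbors [0], degree = 1.
Handshaking lemma: 2 * 4 = 8.
A graph is a tree iff it is connected and has exactly n-1 edges. This graph is connected (all 5 vertices in one component) and has 5-1 = 4 edges. It is a tree.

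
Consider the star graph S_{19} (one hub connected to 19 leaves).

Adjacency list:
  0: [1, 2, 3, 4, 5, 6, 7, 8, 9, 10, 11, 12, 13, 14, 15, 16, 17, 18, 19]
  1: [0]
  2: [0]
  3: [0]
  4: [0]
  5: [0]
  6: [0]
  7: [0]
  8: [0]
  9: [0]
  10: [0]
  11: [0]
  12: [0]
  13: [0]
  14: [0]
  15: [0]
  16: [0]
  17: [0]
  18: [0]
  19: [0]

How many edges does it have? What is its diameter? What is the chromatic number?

Star graph S_{19}: the hub connects to all 19 leaves.
Edges = 19.
Diameter = 2 (any leaf to hub is 1, leaf to leaf through hub is 2).
Star graphs are bipartite (hub vs leaves), so chromatic number = 2.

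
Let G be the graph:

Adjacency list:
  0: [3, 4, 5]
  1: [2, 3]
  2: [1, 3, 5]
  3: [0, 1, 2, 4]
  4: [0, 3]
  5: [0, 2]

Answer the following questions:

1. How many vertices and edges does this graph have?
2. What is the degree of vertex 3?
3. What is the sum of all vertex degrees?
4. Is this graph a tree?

Count: 6 vertices, 8 edges.
Vertex 3 has neighbors [0, 1, 2, 4], degree = 4.
Handshaking lemma: 2 * 8 = 16.
A tree on 6 vertices has 5 edges. This graph has 8 edges (3 extra). Not a tree.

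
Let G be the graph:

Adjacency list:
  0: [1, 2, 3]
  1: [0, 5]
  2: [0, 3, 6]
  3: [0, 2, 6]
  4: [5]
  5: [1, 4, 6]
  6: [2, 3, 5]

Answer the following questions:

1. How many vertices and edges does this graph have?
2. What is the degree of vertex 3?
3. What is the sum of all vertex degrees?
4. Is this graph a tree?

Count: 7 vertices, 9 edges.
Vertex 3 has neighbors [0, 2, 6], degree = 3.
Handshaking lemma: 2 * 9 = 18.
A tree on 7 vertices has 6 edges. This graph has 9 edges (3 extra). Not a tree.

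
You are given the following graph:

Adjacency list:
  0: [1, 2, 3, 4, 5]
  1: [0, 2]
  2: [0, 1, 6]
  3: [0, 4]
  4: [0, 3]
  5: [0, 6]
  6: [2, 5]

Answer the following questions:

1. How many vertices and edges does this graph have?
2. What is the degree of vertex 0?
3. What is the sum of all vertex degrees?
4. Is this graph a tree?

Count: 7 vertices, 9 edges.
Vertex 0 has neighbors [1, 2, 3, 4, 5], degree = 5.
Handshaking lemma: 2 * 9 = 18.
A tree on 7 vertices has 6 edges. This graph has 9 edges (3 extra). Not a tree.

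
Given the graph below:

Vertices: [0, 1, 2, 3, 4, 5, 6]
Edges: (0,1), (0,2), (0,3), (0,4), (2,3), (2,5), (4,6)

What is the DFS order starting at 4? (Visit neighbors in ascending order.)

DFS from vertex 4 (neighbors processed in ascending order):
Visit order: 4, 0, 1, 2, 3, 5, 6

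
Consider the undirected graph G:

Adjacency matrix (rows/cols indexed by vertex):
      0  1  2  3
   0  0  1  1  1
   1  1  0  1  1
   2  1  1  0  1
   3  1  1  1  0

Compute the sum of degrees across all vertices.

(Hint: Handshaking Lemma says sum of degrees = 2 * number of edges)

Count edges: 6 edges.
By Handshaking Lemma: sum of degrees = 2 * 6 = 12.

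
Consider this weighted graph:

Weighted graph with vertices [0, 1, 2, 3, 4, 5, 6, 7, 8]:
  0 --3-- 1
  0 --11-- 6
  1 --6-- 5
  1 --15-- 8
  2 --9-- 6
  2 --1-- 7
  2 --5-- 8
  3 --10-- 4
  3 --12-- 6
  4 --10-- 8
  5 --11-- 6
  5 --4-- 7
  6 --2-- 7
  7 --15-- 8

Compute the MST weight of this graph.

Applying Kruskal's algorithm (sort edges by weight, add if no cycle):
  Add (2,7) w=1
  Add (6,7) w=2
  Add (0,1) w=3
  Add (5,7) w=4
  Add (2,8) w=5
  Add (1,5) w=6
  Skip (2,6) w=9 (creates cycle)
  Add (3,4) w=10
  Add (4,8) w=10
  Skip (0,6) w=11 (creates cycle)
  Skip (5,6) w=11 (creates cycle)
  Skip (3,6) w=12 (creates cycle)
  Skip (1,8) w=15 (creates cycle)
  Skip (7,8) w=15 (creates cycle)
MST weight = 41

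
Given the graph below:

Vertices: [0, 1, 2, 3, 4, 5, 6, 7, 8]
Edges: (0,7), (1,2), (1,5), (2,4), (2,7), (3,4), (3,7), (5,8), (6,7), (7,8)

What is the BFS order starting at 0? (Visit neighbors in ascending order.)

BFS from vertex 0 (neighbors processed in ascending order):
Visit order: 0, 7, 2, 3, 6, 8, 1, 4, 5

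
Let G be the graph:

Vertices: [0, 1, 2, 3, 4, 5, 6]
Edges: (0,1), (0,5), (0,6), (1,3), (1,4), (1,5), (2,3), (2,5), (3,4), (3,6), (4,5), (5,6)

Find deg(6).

Vertex 6 has neighbors [0, 3, 5], so deg(6) = 3.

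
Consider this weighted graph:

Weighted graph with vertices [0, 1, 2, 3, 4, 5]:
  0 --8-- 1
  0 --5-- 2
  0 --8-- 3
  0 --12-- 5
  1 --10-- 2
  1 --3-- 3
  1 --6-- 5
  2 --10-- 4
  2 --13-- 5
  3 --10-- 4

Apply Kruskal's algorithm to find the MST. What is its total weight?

Applying Kruskal's algorithm (sort edges by weight, add if no cycle):
  Add (1,3) w=3
  Add (0,2) w=5
  Add (1,5) w=6
  Add (0,1) w=8
  Skip (0,3) w=8 (creates cycle)
  Skip (1,2) w=10 (creates cycle)
  Add (2,4) w=10
  Skip (3,4) w=10 (creates cycle)
  Skip (0,5) w=12 (creates cycle)
  Skip (2,5) w=13 (creates cycle)
MST weight = 32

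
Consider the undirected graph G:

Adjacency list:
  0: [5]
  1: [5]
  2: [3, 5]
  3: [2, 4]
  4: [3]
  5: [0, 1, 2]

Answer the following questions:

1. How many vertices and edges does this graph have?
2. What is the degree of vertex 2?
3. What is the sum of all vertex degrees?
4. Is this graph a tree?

Count: 6 vertices, 5 edges.
Vertex 2 has neighbors [3, 5], degree = 2.
Handshaking lemma: 2 * 5 = 10.
A graph is a tree iff it is connected and has exactly n-1 edges. This graph is connected (all 6 vertices in one component) and has 6-1 = 5 edges. It is a tree.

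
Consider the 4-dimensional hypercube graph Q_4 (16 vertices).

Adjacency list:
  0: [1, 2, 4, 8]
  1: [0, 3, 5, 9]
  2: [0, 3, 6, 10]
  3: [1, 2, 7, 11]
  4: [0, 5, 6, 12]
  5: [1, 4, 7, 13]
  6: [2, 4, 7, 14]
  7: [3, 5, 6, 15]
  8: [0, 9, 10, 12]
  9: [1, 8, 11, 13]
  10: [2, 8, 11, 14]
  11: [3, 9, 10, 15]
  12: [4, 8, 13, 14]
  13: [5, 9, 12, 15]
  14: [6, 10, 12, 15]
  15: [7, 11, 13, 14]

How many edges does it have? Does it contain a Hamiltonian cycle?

Q_4 has 16 * 4 / 2 = 32 edges.
Q_4 (d >= 2) always has a Hamiltonian cycle: a 4-bit cyclic Gray code visits every vertex exactly once and returns to the start.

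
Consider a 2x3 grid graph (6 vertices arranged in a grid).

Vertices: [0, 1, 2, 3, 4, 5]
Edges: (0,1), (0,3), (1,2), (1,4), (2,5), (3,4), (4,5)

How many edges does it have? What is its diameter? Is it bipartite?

A 2x3 grid has 3 vertical edges and 4 horizontal edges.
Total edges = 3 + 4 = 7.
Diameter = (2-1) + (3-1) = 3 (corner to opposite corner).
Grid graphs are bipartite (checkerboard coloring).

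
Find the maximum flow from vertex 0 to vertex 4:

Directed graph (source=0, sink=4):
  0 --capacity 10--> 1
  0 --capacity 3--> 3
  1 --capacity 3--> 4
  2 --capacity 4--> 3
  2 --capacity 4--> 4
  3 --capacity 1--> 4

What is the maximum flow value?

Computing max flow:
  Flow on (0->1): 3/10
  Flow on (0->3): 1/3
  Flow on (1->4): 3/3
  Flow on (3->4): 1/1
Maximum flow = 4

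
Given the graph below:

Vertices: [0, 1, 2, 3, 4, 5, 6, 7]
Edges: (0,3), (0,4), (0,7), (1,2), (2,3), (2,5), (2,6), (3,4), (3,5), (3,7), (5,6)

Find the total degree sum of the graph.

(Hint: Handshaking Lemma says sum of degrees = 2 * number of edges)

Count edges: 11 edges.
By Handshaking Lemma: sum of degrees = 2 * 11 = 22.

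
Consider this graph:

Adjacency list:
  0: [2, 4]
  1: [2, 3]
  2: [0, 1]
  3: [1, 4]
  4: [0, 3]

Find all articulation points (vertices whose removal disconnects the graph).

No articulation points. The graph is biconnected.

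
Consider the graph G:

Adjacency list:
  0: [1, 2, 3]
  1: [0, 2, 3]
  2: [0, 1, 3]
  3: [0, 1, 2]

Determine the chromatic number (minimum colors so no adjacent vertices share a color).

The graph has a maximum clique of size 4 (lower bound on chromatic number).
A valid 4-coloring: {0: 0, 1: 1, 2: 2, 3: 3}.
Chromatic number = 4.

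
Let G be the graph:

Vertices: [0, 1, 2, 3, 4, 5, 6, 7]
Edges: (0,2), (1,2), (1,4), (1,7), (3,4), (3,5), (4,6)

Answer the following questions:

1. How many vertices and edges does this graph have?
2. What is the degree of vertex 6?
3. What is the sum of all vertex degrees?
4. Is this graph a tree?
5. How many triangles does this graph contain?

Count: 8 vertices, 7 edges.
Vertex 6 has neighbors [4], degree = 1.
Handshaking lemma: 2 * 7 = 14.
A graph is a tree iff it is connected and has exactly n-1 edges. This graph is connected (all 8 vertices in one component) and has 8-1 = 7 edges. It is a tree.
Number of triangles = 0.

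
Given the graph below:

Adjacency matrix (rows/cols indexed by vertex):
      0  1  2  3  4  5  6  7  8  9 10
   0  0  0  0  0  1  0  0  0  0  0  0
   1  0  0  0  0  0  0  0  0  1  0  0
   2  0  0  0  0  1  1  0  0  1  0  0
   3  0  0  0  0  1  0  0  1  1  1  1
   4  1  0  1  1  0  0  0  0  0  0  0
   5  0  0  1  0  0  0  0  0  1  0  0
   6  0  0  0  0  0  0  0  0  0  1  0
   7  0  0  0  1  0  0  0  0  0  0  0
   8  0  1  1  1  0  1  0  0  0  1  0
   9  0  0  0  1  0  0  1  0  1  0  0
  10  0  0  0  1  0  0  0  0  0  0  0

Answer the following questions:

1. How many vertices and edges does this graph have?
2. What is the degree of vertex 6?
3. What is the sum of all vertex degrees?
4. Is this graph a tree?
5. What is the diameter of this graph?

Count: 11 vertices, 13 edges.
Vertex 6 has neighbors [9], degree = 1.
Handshaking lemma: 2 * 13 = 26.
A tree on 11 vertices has 10 edges. This graph has 13 edges (3 extra). Not a tree.
Diameter (longest shortest path) = 4.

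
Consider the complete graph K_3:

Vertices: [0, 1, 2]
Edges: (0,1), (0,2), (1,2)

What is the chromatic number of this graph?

In K_3, every vertex is adjacent to every other vertex.
Each vertex needs a unique color.
Chromatic number = 3.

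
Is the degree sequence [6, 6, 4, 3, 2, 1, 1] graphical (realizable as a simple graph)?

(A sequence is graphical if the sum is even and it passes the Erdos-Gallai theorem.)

Sum of degrees = 23. Sum is odd, so the sequence is NOT graphical.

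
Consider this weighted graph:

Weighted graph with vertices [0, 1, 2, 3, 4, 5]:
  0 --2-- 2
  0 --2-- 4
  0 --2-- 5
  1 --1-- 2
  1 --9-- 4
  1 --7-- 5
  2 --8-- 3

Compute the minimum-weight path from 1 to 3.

Using Dijkstra's algorithm from vertex 1:
Shortest path: 1 -> 2 -> 3
Total weight: 1 + 8 = 9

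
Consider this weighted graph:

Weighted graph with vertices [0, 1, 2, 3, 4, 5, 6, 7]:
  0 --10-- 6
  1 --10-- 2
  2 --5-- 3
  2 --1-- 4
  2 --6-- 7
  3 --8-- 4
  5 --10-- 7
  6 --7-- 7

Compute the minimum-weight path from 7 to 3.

Using Dijkstra's algorithm from vertex 7:
Shortest path: 7 -> 2 -> 3
Total weight: 6 + 5 = 11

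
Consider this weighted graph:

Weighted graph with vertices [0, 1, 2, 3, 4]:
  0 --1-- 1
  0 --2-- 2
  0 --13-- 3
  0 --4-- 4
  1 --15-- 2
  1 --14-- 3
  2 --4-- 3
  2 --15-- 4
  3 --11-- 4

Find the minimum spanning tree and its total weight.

Applying Kruskal's algorithm (sort edges by weight, add if no cycle):
  Add (0,1) w=1
  Add (0,2) w=2
  Add (0,4) w=4
  Add (2,3) w=4
  Skip (3,4) w=11 (creates cycle)
  Skip (0,3) w=13 (creates cycle)
  Skip (1,3) w=14 (creates cycle)
  Skip (1,2) w=15 (creates cycle)
  Skip (2,4) w=15 (creates cycle)
MST weight = 11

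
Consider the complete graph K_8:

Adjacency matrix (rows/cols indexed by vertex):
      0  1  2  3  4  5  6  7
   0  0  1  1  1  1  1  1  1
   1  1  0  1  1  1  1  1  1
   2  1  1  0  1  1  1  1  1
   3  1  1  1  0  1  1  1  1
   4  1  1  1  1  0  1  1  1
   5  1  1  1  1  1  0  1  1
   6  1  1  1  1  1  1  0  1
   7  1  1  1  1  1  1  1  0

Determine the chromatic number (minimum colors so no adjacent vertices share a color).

In K_8, every vertex is adjacent to every other vertex.
Each vertex needs a unique color.
Chromatic number = 8.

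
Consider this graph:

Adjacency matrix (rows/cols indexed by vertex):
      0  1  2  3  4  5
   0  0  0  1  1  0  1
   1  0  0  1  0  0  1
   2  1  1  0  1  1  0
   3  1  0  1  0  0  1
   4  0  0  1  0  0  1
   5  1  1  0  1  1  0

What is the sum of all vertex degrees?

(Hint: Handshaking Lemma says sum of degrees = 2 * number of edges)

Count edges: 9 edges.
By Handshaking Lemma: sum of degrees = 2 * 9 = 18.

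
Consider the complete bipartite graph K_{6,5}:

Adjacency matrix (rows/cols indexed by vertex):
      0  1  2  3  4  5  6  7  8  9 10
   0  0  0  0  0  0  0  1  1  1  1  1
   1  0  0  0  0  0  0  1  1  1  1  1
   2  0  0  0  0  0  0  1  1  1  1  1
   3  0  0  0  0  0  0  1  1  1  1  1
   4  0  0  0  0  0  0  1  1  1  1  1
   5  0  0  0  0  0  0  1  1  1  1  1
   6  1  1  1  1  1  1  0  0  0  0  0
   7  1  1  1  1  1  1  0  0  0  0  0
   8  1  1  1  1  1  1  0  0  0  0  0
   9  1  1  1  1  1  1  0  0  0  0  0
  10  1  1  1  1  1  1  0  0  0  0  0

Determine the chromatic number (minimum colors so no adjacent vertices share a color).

K_{6,5} is bipartite: vertices split into two independent sets of size 6 and 5.
Color one set 0, the other 1. No adjacent vertices share a color.
Chromatic number = 2.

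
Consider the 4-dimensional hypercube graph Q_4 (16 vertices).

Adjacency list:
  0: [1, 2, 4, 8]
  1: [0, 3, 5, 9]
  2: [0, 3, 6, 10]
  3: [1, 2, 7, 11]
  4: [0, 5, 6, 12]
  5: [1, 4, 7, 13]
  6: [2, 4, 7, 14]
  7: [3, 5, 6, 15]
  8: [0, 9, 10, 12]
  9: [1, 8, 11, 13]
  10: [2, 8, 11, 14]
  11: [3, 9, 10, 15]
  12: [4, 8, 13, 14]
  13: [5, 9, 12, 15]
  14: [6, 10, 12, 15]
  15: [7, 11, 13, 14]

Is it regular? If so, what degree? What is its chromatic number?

In Q_4, every vertex has exactly 4 neighbors (flip one of 4 bits), so it is 4-regular.
Q_4 is bipartite (partition by bit-parity), so chromatic number = 2.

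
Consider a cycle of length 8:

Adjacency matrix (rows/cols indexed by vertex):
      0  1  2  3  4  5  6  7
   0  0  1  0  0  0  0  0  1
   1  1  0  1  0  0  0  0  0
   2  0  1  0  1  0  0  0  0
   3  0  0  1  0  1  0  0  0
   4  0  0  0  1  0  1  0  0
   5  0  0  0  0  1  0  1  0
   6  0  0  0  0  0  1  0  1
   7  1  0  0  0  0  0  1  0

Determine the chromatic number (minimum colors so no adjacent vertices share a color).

This is an even cycle (C_8). Even cycles are bipartite.
Chromatic number = 2.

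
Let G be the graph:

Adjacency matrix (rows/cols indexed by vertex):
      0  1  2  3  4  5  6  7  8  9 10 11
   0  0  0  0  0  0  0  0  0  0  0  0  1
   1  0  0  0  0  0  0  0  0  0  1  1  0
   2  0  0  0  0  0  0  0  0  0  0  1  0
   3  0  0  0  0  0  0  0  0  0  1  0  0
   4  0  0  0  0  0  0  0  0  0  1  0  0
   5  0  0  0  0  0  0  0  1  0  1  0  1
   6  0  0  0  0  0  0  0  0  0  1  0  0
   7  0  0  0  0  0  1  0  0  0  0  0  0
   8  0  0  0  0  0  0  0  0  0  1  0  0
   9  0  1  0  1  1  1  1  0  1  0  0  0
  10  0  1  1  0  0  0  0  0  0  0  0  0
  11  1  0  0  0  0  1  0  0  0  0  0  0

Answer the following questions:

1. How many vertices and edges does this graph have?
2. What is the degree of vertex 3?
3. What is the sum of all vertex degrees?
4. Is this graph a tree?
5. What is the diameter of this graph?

Count: 12 vertices, 11 edges.
Vertex 3 has neighbors [9], degree = 1.
Handshaking lemma: 2 * 11 = 22.
A graph is a tree iff it is connected and has exactly n-1 edges. This graph is connected (all 12 vertices in one component) and has 12-1 = 11 edges. It is a tree.
Diameter (longest shortest path) = 6.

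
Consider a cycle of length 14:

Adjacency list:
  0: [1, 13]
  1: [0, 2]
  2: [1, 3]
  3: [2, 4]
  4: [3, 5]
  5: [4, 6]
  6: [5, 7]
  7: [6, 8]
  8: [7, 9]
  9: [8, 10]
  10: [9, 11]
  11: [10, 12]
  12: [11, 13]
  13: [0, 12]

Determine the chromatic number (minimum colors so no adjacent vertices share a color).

This is an even cycle (C_14). Even cycles are bipartite.
Chromatic number = 2.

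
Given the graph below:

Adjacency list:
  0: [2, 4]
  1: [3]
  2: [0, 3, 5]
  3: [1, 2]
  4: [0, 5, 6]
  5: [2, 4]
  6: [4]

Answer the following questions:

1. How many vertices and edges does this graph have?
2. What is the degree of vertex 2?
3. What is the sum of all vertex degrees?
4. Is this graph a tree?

Count: 7 vertices, 7 edges.
Vertex 2 has neighbors [0, 3, 5], degree = 3.
Handshaking lemma: 2 * 7 = 14.
A tree on 7 vertices has 6 edges. This graph has 7 edges (1 extra). Not a tree.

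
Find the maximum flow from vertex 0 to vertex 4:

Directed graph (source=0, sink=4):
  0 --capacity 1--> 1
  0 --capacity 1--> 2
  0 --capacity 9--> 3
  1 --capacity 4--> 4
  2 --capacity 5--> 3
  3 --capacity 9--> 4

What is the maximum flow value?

Computing max flow:
  Flow on (0->1): 1/1
  Flow on (0->3): 9/9
  Flow on (1->4): 1/4
  Flow on (3->4): 9/9
Maximum flow = 10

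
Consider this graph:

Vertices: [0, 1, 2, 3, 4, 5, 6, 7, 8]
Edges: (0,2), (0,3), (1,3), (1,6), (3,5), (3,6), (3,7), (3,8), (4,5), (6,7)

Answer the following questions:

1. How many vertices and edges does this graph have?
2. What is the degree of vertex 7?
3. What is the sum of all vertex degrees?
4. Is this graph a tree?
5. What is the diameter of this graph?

Count: 9 vertices, 10 edges.
Vertex 7 has neighbors [3, 6], degree = 2.
Handshaking lemma: 2 * 10 = 20.
A tree on 9 vertices has 8 edges. This graph has 10 edges (2 extra). Not a tree.
Diameter (longest shortest path) = 4.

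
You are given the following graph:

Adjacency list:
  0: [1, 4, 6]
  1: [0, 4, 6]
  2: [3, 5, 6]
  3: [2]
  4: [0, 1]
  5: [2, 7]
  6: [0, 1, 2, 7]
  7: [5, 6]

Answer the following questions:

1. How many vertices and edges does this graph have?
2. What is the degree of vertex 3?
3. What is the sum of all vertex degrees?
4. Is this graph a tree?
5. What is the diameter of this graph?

Count: 8 vertices, 10 edges.
Vertex 3 has neighbors [2], degree = 1.
Handshaking lemma: 2 * 10 = 20.
A tree on 8 vertices has 7 edges. This graph has 10 edges (3 extra). Not a tree.
Diameter (longest shortest path) = 4.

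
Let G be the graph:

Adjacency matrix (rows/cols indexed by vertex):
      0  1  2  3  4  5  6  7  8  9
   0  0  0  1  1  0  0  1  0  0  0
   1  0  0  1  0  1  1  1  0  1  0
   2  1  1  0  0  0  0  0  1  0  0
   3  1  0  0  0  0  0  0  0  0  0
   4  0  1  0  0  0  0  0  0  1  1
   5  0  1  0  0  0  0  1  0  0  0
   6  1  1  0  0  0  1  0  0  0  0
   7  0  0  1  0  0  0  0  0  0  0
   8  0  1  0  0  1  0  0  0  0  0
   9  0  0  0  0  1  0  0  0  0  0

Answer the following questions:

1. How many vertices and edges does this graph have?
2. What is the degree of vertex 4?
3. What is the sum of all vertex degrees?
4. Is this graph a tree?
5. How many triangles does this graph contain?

Count: 10 vertices, 12 edges.
Vertex 4 has neighbors [1, 8, 9], degree = 3.
Handshaking lemma: 2 * 12 = 24.
A tree on 10 vertices has 9 edges. This graph has 12 edges (3 extra). Not a tree.
Number of triangles = 2.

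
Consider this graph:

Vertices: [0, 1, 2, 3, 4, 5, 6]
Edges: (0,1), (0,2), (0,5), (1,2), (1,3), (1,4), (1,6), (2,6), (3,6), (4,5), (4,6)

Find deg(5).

Vertex 5 has neighbors [0, 4], so deg(5) = 2.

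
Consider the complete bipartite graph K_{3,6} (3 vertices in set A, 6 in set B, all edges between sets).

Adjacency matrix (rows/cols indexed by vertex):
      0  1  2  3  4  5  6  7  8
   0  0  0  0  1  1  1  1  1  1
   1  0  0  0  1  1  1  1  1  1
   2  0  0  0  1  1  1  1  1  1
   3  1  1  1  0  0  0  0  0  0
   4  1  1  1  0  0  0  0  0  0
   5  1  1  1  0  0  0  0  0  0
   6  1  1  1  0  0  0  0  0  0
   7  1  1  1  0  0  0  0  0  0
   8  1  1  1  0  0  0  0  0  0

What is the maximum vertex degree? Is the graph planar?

Set-A vertices have degree 6; set-B vertices have degree 3. Maximum degree = max(3,6) = 6.
K_{3,6} contains K_{3,3} as a subgraph (since both sides have >= 3 vertices); by Kuratowski's theorem it is not planar.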